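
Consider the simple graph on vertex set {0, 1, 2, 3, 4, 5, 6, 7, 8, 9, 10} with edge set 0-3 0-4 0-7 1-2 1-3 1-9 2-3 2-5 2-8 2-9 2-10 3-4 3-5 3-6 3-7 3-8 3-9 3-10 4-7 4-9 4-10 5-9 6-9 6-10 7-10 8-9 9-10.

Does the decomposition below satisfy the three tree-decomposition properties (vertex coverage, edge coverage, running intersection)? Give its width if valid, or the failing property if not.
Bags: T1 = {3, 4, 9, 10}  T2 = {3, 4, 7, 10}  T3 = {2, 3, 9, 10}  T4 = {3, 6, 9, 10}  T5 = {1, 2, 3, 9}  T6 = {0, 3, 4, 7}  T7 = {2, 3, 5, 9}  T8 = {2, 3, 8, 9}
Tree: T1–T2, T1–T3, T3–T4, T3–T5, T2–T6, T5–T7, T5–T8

Yes; width 3.

Checking the three conditions: (i) the bags cover all of {0, 1, 2, 3, 4, 5, 6, 7, 8, 9, 10}; (ii) for each edge, some bag contains both endpoints; (iii) the bags containing any fixed vertex form a subtree. All hold, so the decomposition is valid with width 4 − 1 = 3.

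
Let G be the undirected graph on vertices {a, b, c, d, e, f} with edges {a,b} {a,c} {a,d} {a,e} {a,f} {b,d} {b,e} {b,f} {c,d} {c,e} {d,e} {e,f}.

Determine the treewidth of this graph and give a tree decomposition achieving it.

Treewidth 3.
One optimal decomposition is:
Bags: B1 = {a, c, d, e}  B2 = {a, b, d, e}  B3 = {a, b, e, f}
Tree: B1–B2, B2–B3

Each bag holds 4 vertices, so the decomposition has width 3, which upper-bounds the treewidth. For the lower bound, the 4 vertices {a, c, d, e} are pairwise adjacent, and any tree decomposition puts a clique entirely inside one bag — forcing width ≥ 3. Therefore the treewidth is 3.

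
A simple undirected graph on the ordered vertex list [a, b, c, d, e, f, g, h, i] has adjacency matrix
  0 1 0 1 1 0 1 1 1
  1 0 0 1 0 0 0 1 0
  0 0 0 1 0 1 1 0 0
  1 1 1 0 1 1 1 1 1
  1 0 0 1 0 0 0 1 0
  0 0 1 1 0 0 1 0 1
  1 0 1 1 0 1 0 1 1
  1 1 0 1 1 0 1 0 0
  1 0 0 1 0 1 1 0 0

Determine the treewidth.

A width-3 tree decomposition is:
Bags: B1 = {a, d, g, i}  B2 = {d, f, g, i}  B3 = {a, d, g, h}  B4 = {c, d, f, g}  B5 = {a, d, e, h}  B6 = {a, b, d, h}
Tree: B1–B2, B1–B3, B2–B4, B3–B5, B3–B6
Every bag has size at most 4, so the width is 4 − 1 = 3 and tw(G) ≤ 3. For the lower bound, the 4 vertices {a, d, g, h} are pairwise adjacent, and any tree decomposition puts a clique entirely inside one bag — forcing width ≥ 3. Therefore the treewidth is 3.

3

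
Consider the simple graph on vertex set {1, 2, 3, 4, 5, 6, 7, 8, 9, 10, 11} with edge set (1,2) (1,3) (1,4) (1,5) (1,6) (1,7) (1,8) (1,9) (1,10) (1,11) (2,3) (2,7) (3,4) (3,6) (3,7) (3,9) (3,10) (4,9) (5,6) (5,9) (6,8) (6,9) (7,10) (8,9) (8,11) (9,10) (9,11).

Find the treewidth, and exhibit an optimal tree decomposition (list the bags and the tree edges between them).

Treewidth 3.
One optimal decomposition is:
Bags: B1 = {1, 3, 6, 9}  B2 = {1, 6, 8, 9}  B3 = {1, 3, 4, 9}  B4 = {1, 8, 9, 11}  B5 = {1, 5, 6, 9}  B6 = {1, 3, 9, 10}  B7 = {1, 3, 7, 10}  B8 = {1, 2, 3, 7}
Tree: B1–B2, B1–B3, B2–B4, B1–B5, B1–B6, B6–B7, B7–B8

Each bag holds 4 vertices, so the decomposition has width 3, which upper-bounds the treewidth. For the lower bound, the 4 vertices {1, 8, 9, 11} are pairwise adjacent, and any tree decomposition puts a clique entirely inside one bag — forcing width ≥ 3. The upper and lower bounds meet at 3, so that is the treewidth.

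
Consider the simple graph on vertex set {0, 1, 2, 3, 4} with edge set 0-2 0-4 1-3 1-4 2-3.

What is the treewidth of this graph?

A width-2 tree decomposition is:
Bags: B1 = {0, 1, 4}  B2 = {0, 1, 2}  B3 = {1, 2, 3}
Tree: B1–B2, B2–B3
Every bag has size at most 3, so the width is 3 − 1 = 2 and tw(G) ≤ 2. The edges 1–4–0–2–3–1 form a cycle, so G is not a tree and its treewidth is at least 2. The upper and lower bounds meet at 2, so that is the treewidth.

2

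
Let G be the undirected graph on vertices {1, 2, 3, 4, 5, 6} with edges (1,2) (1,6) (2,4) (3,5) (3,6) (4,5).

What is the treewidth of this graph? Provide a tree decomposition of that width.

Every bag has size at most 3, so the width is 3 − 1 = 2 and tw(G) ≤ 2. Since 2–4–5–3–6–1–2 is a cycle in G, G is not acyclic. Forests are exactly the graphs of treewidth ≤ 1, so tw(G) ≥ 2. Combining the bounds, tw(G) = 2.

Treewidth 2.
Bags: B1 = {2, 4, 5}  B2 = {2, 3, 5}  B3 = {2, 3, 6}  B4 = {1, 2, 6}
Tree: B1–B2, B2–B3, B3–B4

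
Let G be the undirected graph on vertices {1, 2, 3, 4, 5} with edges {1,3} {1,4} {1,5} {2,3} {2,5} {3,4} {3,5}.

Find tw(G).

2

A width-2 tree decomposition is:
Bags: B1 = {1, 3, 4}  B2 = {1, 3, 5}  B3 = {2, 3, 5}
Tree: B1–B2, B2–B3
The largest bag has 3 vertices, giving width 2; this decomposition certifies tw(G) ≤ 2. For the lower bound, the 3 vertices {1, 3, 4} are pairwise adjacent, and any tree decomposition puts a clique entirely inside one bag — forcing width ≥ 2. The upper and lower bounds meet at 2, so that is the treewidth.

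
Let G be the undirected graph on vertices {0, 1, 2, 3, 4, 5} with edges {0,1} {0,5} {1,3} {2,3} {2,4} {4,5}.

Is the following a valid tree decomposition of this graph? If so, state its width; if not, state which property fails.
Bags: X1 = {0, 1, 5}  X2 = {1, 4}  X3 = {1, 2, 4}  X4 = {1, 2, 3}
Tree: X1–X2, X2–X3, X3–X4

A tree decomposition must satisfy three properties: every vertex lies in some bag; for every edge, both endpoints lie together in some bag; and for every vertex, the bags containing it form a connected subtree. Here edge (5,4) lies in no bag, so the decomposition is invalid.

No — edge (5,4) lies in no bag.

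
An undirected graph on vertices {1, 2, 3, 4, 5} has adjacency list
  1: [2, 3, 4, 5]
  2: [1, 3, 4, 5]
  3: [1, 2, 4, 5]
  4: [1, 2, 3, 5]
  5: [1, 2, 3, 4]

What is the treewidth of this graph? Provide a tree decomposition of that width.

Treewidth 4.
Bags: B1 = {1, 2, 3, 4, 5}
Tree: (single bag)

A single bag containing all 5 vertices is trivially a valid decomposition of width 4. On the other hand G contains the 5-clique {1, 2, 3, 4, 5}. A clique must lie in a single bag of any decomposition, so no decomposition can have width below 4. The upper and lower bounds meet at 4, so that is the treewidth.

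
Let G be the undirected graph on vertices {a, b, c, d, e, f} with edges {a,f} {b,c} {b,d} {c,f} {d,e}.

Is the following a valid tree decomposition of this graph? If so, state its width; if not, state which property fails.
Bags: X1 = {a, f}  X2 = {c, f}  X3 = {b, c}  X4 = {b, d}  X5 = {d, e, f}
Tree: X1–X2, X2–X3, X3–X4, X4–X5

A tree decomposition must satisfy three properties: every vertex lies in some bag; for every edge, both endpoints lie together in some bag; and for every vertex, the bags containing it form a connected subtree. Here bags containing vertex f are not connected in the tree, so the decomposition is invalid.

No — bags containing vertex f are not connected in the tree.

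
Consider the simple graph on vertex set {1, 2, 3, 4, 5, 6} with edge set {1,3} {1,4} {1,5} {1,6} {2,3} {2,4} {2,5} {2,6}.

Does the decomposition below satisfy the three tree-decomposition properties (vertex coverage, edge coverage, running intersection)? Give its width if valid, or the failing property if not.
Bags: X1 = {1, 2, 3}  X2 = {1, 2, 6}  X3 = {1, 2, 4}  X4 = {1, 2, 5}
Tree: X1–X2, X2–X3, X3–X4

Checking the three conditions: (i) the bags cover all of {1, 2, 3, 4, 5, 6}; (ii) for each edge, some bag contains both endpoints; (iii) the bags containing any fixed vertex form a subtree. All hold, so the decomposition is valid with width 3 − 1 = 2.

Yes; width 2.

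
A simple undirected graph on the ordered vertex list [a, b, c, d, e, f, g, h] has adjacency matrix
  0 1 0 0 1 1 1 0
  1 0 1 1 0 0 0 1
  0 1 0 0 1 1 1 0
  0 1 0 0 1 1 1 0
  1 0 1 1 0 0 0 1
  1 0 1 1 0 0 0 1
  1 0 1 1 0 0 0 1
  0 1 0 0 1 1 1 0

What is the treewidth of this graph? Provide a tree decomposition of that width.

Treewidth 4.
One optimal decomposition is:
Bags: B1 = {a, b, c, d, h}  B2 = {a, c, d, e, h}  B3 = {a, c, d, g, h}  B4 = {a, c, d, f, h}
Tree: B1–B2, B2–B3, B3–B4

The largest bag has 5 vertices, giving width 4; this decomposition certifies tw(G) ≤ 4. For the lower bound: the 5 vertex sets {a,b}, {d,e}, {c,g}, {h}, {f} are disjoint, each induces a connected subgraph, and every pair is joined by at least one edge of G. Contracting each set to a single vertex therefore yields K_{5} as a minor, and since treewidth is minor-monotone, tw(G) ≥ tw(K_{5}) = 4. Hence tw(G) = 4 exactly.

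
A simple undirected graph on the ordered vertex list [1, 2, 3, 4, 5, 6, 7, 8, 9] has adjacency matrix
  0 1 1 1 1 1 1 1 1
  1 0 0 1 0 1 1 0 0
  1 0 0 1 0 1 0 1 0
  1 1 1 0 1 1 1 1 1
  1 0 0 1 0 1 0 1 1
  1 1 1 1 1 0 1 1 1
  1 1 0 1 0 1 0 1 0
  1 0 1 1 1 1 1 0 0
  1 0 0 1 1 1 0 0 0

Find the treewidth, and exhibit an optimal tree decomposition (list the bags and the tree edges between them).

Treewidth 4.
Bags: B1 = {1, 4, 5, 6, 8}  B2 = {1, 4, 6, 7, 8}  B3 = {1, 4, 5, 6, 9}  B4 = {1, 2, 4, 6, 7}  B5 = {1, 3, 4, 6, 8}
Tree: B1–B2, B1–B3, B2–B4, B1–B5

Every bag has size at most 5, so the width is 5 − 1 = 4 and tw(G) ≤ 4. On the other hand G contains the 5-clique {1, 3, 4, 6, 8}. A clique must lie in a single bag of any decomposition, so no decomposition can have width below 4. Combining the bounds, tw(G) = 4.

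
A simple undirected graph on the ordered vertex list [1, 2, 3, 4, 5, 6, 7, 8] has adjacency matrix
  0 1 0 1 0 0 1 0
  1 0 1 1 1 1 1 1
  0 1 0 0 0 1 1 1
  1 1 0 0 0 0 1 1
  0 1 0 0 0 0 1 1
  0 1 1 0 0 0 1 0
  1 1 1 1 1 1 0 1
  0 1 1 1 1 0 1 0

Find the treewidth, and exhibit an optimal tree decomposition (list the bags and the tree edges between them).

Treewidth 3.
One such decomposition:
Bags: B1 = {1, 2, 4, 7}  B2 = {2, 4, 7, 8}  B3 = {2, 3, 7, 8}  B4 = {2, 3, 6, 7}  B5 = {2, 5, 7, 8}
Tree: B1–B2, B2–B3, B3–B4, B3–B5

Every bag has size at most 4, so the width is 4 − 1 = 3 and tw(G) ≤ 3. On the other hand G contains the 4-clique {2, 3, 7, 8}. A clique must lie in a single bag of any decomposition, so no decomposition can have width below 3. The upper and lower bounds meet at 3, so that is the treewidth.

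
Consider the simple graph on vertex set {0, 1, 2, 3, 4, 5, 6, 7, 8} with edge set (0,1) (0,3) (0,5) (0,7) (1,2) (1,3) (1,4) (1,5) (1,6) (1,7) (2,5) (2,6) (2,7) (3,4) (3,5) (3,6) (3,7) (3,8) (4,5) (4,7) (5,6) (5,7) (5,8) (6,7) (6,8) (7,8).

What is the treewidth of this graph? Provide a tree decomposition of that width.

The largest bag has 5 vertices, giving width 4; this decomposition certifies tw(G) ≤ 4. Conversely, {3, 5, 6, 7, 8} is a clique of size 5, and the vertices of any clique must share a bag in every tree decomposition; so some bag has ≥ 5 vertices and tw(G) ≥ 4. Hence tw(G) = 4 exactly.

Treewidth 4.
One such decomposition:
Bags: B1 = {3, 5, 6, 7, 8}  B2 = {1, 3, 5, 6, 7}  B3 = {0, 1, 3, 5, 7}  B4 = {1, 2, 5, 6, 7}  B5 = {1, 3, 4, 5, 7}
Tree: B1–B2, B2–B3, B2–B4, B3–B5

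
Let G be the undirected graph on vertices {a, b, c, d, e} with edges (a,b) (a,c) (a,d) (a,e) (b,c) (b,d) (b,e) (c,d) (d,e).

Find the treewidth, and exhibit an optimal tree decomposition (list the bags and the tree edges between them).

Each bag holds 4 vertices, so the decomposition has width 3, which upper-bounds the treewidth. Conversely, {a, b, d, e} is a clique of size 4, and the vertices of any clique must share a bag in every tree decomposition; so some bag has ≥ 4 vertices and tw(G) ≥ 3. The upper and lower bounds meet at 3, so that is the treewidth.

Treewidth 3.
One such decomposition:
Bags: B1 = {a, b, d, e}  B2 = {a, b, c, d}
Tree: B1–B2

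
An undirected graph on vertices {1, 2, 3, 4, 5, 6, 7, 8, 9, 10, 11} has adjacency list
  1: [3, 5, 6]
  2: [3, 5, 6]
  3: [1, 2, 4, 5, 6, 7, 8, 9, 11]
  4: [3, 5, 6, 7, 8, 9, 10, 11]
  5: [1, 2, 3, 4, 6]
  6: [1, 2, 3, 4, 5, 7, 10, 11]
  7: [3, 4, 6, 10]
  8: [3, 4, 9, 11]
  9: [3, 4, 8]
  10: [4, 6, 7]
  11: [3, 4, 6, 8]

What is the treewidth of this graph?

A width-3 tree decomposition is:
Bags: B1 = {3, 4, 6, 11}  B2 = {3, 4, 8, 11}  B3 = {3, 4, 5, 6}  B4 = {3, 4, 6, 7}  B5 = {4, 6, 7, 10}  B6 = {2, 3, 5, 6}  B7 = {1, 3, 5, 6}  B8 = {3, 4, 8, 9}
Tree: B1–B2, B1–B3, B3–B4, B4–B5, B3–B6, B3–B7, B2–B8
Each bag holds 4 vertices, so the decomposition has width 3, which upper-bounds the treewidth. Conversely, {4, 6, 7, 10} is a clique of size 4, and the vertices of any clique must share a bag in every tree decomposition; so some bag has ≥ 4 vertices and tw(G) ≥ 3. Combining the bounds, tw(G) = 3.

3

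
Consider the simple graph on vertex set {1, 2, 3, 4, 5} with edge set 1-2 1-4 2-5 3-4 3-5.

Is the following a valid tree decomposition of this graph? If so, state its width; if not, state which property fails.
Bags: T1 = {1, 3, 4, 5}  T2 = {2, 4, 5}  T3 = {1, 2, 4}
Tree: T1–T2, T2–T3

A tree decomposition must satisfy three properties: every vertex lies in some bag; for every edge, both endpoints lie together in some bag; and for every vertex, the bags containing it form a connected subtree. Here bags containing vertex 1 are not connected in the tree, so the decomposition is invalid.

No — bags containing vertex 1 are not connected in the tree.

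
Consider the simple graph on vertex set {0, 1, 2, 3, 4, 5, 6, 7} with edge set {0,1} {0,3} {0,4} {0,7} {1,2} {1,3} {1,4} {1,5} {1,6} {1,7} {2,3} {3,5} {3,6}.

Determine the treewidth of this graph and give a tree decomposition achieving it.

Treewidth 2.
One such decomposition:
Bags: B1 = {0, 1, 3}  B2 = {1, 3, 6}  B3 = {0, 1, 7}  B4 = {1, 2, 3}  B5 = {1, 3, 5}  B6 = {0, 1, 4}
Tree: B1–B2, B1–B3, B1–B4, B2–B5, B3–B6

Every bag has size at most 3, so the width is 3 − 1 = 2 and tw(G) ≤ 2. Conversely, {0, 1, 3} is a clique of size 3, and the vertices of any clique must share a bag in every tree decomposition; so some bag has ≥ 3 vertices and tw(G) ≥ 2. The upper and lower bounds meet at 2, so that is the treewidth.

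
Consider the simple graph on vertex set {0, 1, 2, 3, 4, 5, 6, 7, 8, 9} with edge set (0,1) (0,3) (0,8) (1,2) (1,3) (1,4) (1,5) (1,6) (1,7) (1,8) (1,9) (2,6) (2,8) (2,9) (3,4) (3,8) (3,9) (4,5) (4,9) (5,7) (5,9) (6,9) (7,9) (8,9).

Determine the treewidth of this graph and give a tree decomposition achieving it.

Treewidth 3.
Bags: B1 = {1, 3, 8, 9}  B2 = {1, 3, 4, 9}  B3 = {1, 2, 8, 9}  B4 = {1, 4, 5, 9}  B5 = {0, 1, 3, 8}  B6 = {1, 5, 7, 9}  B7 = {1, 2, 6, 9}
Tree: B1–B2, B1–B3, B2–B4, B1–B5, B4–B6, B3–B7

The largest bag has 4 vertices, giving width 3; this decomposition certifies tw(G) ≤ 3. On the other hand G contains the 4-clique {0, 1, 3, 8}. A clique must lie in a single bag of any decomposition, so no decomposition can have width below 3. Combining the bounds, tw(G) = 3.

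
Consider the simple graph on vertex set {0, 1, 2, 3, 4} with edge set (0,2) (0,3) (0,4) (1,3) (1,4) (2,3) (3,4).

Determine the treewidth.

2

A width-2 tree decomposition is:
Bags: B1 = {0, 2, 3}  B2 = {0, 3, 4}  B3 = {1, 3, 4}
Tree: B1–B2, B2–B3
Each bag holds 3 vertices, so the decomposition has width 2, which upper-bounds the treewidth. On the other hand G contains the 3-clique {0, 2, 3}. A clique must lie in a single bag of any decomposition, so no decomposition can have width below 2. Therefore the treewidth is 2.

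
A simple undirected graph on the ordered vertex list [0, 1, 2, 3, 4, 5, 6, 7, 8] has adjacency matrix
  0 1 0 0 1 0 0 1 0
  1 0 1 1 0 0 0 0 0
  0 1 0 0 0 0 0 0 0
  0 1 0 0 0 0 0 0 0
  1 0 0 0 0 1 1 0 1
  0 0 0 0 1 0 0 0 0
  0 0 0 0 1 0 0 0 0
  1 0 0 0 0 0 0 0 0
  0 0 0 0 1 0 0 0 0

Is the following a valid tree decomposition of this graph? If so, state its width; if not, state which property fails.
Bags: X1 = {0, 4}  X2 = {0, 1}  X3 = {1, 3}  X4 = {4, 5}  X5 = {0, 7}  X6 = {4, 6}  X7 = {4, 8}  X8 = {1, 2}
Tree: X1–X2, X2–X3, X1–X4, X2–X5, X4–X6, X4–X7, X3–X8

Yes; width 1.

Every vertex of G appears in some bag (union = {0, 1, 2, 3, 4, 5, 6, 7, 8}); every edge is covered by a bag; and for each vertex v the set of bags containing v is connected in the bag tree. The decomposition is therefore valid. The largest bag has 2 vertices, so the width is 1.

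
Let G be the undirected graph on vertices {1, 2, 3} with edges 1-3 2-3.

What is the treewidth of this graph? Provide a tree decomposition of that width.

The largest bag has 2 vertices, giving width 1; this decomposition certifies tw(G) ≤ 1. Any graph with an edge has treewidth ≥ 1, and G has the edge 3–1. Hence tw(G) = 1 exactly.

Treewidth 1.
One such decomposition:
Bags: B1 = {1, 3}  B2 = {2, 3}
Tree: B1–B2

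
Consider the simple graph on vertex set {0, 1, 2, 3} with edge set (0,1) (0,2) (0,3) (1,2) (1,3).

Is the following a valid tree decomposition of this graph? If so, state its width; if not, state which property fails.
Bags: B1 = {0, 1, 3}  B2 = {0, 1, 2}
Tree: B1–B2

Checking the three conditions: (i) the bags cover all of {0, 1, 2, 3}; (ii) for each edge, some bag contains both endpoints; (iii) the bags containing any fixed vertex form a subtree. All hold, so the decomposition is valid with width 3 − 1 = 2.

Yes; width 2.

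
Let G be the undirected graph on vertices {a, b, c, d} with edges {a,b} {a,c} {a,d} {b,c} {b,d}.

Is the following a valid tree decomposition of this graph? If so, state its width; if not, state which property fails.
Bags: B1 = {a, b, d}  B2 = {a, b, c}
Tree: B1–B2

Yes; width 2.

Every vertex of G appears in some bag (union = {a, b, c, d}); every edge is covered by a bag; and for each vertex v the set of bags containing v is connected in the bag tree. The decomposition is therefore valid. The largest bag has 3 vertices, so the width is 2.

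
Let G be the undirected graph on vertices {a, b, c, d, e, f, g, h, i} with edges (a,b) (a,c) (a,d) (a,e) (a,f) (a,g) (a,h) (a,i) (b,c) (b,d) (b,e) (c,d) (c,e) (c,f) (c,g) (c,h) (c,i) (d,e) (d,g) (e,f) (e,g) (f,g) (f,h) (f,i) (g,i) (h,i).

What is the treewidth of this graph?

4

A width-4 tree decomposition is:
Bags: B1 = {a, c, d, e, g}  B2 = {a, b, c, d, e}  B3 = {a, c, e, f, g}  B4 = {a, c, f, g, i}  B5 = {a, c, f, h, i}
Tree: B1–B2, B1–B3, B3–B4, B4–B5
The largest bag has 5 vertices, giving width 4; this decomposition certifies tw(G) ≤ 4. For the lower bound, the 5 vertices {a, c, d, e, g} are pairwise adjacent, and any tree decomposition puts a clique entirely inside one bag — forcing width ≥ 4. Combining the bounds, tw(G) = 4.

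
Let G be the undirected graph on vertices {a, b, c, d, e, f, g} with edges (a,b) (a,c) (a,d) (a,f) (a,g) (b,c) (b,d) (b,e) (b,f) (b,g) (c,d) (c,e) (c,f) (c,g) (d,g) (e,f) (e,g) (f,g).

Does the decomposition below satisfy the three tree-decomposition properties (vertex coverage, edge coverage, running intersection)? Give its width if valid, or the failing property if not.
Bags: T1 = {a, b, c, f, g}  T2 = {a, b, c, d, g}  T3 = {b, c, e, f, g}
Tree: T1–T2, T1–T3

Checking the three conditions: (i) the bags cover all of {a, b, c, d, e, f, g}; (ii) for each edge, some bag contains both endpoints; (iii) the bags containing any fixed vertex form a subtree. All hold, so the decomposition is valid with width 5 − 1 = 4.

Yes; width 4.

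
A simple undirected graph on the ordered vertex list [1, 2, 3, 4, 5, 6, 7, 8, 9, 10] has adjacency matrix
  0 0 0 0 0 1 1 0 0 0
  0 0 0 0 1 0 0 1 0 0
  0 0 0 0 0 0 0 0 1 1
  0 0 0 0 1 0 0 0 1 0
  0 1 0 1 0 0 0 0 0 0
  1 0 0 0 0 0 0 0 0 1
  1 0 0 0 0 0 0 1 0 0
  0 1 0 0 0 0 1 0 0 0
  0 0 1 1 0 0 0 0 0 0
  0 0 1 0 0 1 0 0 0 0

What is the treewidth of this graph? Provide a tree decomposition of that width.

Treewidth 2.
Bags: B1 = {2, 7, 8}  B2 = {1, 2, 7}  B3 = {1, 2, 6}  B4 = {2, 6, 10}  B5 = {2, 3, 10}  B6 = {2, 3, 9}  B7 = {2, 4, 9}  B8 = {2, 4, 5}
Tree: B1–B2, B2–B3, B3–B4, B4–B5, B5–B6, B6–B7, B7–B8

The largest bag has 3 vertices, giving width 2; this decomposition certifies tw(G) ≤ 2. Since 2–8–7–1–6–10–3–9–4–5–2 is a cycle in G, G is not acyclic. Forests are exactly the graphs of treewidth ≤ 1, so tw(G) ≥ 2. The upper and lower bounds meet at 2, so that is the treewidth.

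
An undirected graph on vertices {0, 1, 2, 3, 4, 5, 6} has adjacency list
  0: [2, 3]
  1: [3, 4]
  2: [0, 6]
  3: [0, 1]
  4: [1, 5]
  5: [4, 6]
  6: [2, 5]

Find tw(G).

A width-2 tree decomposition is:
Bags: B1 = {4, 5, 6}  B2 = {2, 4, 6}  B3 = {0, 2, 4}  B4 = {0, 3, 4}  B5 = {1, 3, 4}
Tree: B1–B2, B2–B3, B3–B4, B4–B5
Each bag holds 3 vertices, so the decomposition has width 2, which upper-bounds the treewidth. Since 4–5–6–2–0–3–1–4 is a cycle in G, G is not acyclic. Forests are exactly the graphs of treewidth ≤ 1, so tw(G) ≥ 2. Hence tw(G) = 2 exactly.

2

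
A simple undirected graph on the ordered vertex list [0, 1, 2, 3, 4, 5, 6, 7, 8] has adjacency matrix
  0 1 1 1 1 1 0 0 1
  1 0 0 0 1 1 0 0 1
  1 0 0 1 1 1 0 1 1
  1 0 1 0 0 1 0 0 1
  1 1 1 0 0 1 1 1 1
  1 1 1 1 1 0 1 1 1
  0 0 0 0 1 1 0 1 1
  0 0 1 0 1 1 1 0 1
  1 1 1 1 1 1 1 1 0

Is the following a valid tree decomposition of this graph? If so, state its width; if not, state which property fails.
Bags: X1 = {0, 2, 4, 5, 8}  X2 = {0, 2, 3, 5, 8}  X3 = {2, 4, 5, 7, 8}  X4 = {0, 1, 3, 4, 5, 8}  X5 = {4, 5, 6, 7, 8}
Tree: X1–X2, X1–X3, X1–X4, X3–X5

No — bags containing vertex 3 are not connected in the tree.

A tree decomposition must satisfy three properties: every vertex lies in some bag; for every edge, both endpoints lie together in some bag; and for every vertex, the bags containing it form a connected subtree. Here bags containing vertex 3 are not connected in the tree, so the decomposition is invalid.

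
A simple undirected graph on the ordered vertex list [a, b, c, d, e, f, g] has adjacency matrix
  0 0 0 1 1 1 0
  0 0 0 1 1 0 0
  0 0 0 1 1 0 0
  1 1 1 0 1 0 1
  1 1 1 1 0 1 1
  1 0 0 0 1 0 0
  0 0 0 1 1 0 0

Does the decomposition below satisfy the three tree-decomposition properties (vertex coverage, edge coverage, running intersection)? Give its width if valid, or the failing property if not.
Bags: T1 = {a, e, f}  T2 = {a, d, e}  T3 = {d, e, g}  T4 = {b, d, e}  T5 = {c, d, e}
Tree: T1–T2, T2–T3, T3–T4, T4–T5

Yes; width 2.

Every vertex of G appears in some bag (union = {a, b, c, d, e, f, g}); every edge is covered by a bag; and for each vertex v the set of bags containing v is connected in the bag tree. The decomposition is therefore valid. The largest bag has 3 vertices, so the width is 2.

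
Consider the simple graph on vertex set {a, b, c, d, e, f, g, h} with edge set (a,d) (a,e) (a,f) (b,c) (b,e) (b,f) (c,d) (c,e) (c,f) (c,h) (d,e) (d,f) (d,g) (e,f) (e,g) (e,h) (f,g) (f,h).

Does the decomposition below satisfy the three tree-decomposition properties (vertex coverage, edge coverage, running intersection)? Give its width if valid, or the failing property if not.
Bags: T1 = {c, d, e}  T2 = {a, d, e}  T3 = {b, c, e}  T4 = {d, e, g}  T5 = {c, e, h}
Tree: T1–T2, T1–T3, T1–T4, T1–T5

A tree decomposition must satisfy three properties: every vertex lies in some bag; for every edge, both endpoints lie together in some bag; and for every vertex, the bags containing it form a connected subtree. Here vertex f appears in no bag, so the decomposition is invalid.

No — vertex f appears in no bag.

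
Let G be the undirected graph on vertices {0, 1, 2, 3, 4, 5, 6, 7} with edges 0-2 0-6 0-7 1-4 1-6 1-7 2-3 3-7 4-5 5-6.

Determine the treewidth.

2

A width-2 tree decomposition is:
Bags: B1 = {2, 3, 7}  B2 = {0, 2, 7}  B3 = {0, 1, 7}  B4 = {0, 1, 6}  B5 = {1, 4, 6}  B6 = {4, 5, 6}
Tree: B1–B2, B2–B3, B3–B4, B4–B5, B5–B6
Every bag has size at most 3, so the width is 3 − 1 = 2 and tw(G) ≤ 2. For the lower bound, G contains the cycle 3–2–0–7–3, so G is not a forest; only forests have treewidth ≤ 1, hence tw(G) ≥ 2. The upper and lower bounds meet at 2, so that is the treewidth.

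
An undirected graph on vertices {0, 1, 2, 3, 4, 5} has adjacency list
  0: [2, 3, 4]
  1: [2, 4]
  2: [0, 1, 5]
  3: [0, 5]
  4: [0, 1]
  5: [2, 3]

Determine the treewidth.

2

A width-2 tree decomposition is:
Bags: B1 = {1, 2, 4}  B2 = {0, 2, 4}  B3 = {0, 2, 5}  B4 = {0, 3, 5}
Tree: B1–B2, B2–B3, B3–B4
Each bag holds 3 vertices, so the decomposition has width 2, which upper-bounds the treewidth. Since 1–4–0–2–1 is a cycle in G, G is not acyclic. Forests are exactly the graphs of treewidth ≤ 1, so tw(G) ≥ 2. The upper and lower bounds meet at 2, so that is the treewidth.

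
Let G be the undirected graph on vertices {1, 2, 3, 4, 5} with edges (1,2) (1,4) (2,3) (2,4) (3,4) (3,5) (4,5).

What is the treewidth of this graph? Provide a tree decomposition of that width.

The largest bag has 3 vertices, giving width 2; this decomposition certifies tw(G) ≤ 2. On the other hand G contains the 3-clique {1, 2, 4}. A clique must lie in a single bag of any decomposition, so no decomposition can have width below 2. Hence tw(G) = 2 exactly.

Treewidth 2.
One such decomposition:
Bags: B1 = {1, 2, 4}  B2 = {2, 3, 4}  B3 = {3, 4, 5}
Tree: B1–B2, B2–B3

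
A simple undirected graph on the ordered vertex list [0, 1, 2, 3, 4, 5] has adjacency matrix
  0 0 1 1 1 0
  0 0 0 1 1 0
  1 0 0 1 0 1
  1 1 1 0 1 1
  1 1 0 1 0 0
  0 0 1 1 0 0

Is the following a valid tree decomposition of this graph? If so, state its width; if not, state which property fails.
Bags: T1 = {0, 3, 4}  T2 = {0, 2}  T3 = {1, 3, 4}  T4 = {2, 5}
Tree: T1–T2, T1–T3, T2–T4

No — edge (3,2) lies in no bag.

A tree decomposition must satisfy three properties: every vertex lies in some bag; for every edge, both endpoints lie together in some bag; and for every vertex, the bags containing it form a connected subtree. Here edge (3,2) lies in no bag, so the decomposition is invalid.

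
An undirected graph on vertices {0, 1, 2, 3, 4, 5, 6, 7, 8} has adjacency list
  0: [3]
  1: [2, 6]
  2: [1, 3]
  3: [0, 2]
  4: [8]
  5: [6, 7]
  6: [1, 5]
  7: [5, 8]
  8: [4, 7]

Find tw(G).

1

A width-1 tree decomposition is:
Bags: B1 = {0, 3}  B2 = {2, 3}  B3 = {1, 2}  B4 = {1, 6}  B5 = {5, 6}  B6 = {5, 7}  B7 = {7, 8}  B8 = {4, 8}
Tree: B1–B2, B2–B3, B3–B4, B4–B5, B5–B6, B6–B7, B7–B8
Every bag has size at most 2, so the width is 2 − 1 = 1 and tw(G) ≤ 1. Since G has at least one edge (e.g. 0–3), it is not an edgeless graph, so tw(G) ≥ 1. Combining the bounds, tw(G) = 1.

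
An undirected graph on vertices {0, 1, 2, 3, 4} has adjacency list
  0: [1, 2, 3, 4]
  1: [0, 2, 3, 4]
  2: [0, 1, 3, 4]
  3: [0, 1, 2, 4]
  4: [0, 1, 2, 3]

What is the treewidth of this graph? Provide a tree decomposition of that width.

With just one bag of size 5, the width is 5 − 1 = 4, so tw(G) ≤ 4. On the other hand G contains the 5-clique {0, 1, 2, 3, 4}. A clique must lie in a single bag of any decomposition, so no decomposition can have width below 4. Therefore the treewidth is 4.

Treewidth 4.
One optimal decomposition is:
Bags: B1 = {0, 1, 2, 3, 4}
Tree: (single bag)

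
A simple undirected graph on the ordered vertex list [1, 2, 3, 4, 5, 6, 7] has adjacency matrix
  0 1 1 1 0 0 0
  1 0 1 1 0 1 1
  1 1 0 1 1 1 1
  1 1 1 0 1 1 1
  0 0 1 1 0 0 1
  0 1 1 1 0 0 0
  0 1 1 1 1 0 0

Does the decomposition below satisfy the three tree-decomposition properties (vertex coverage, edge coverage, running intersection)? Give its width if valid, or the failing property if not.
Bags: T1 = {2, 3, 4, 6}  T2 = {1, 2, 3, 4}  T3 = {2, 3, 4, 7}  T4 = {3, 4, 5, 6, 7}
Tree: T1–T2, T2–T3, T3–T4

A tree decomposition must satisfy three properties: every vertex lies in some bag; for every edge, both endpoints lie together in some bag; and for every vertex, the bags containing it form a connected subtree. Here bags containing vertex 6 are not connected in the tree, so the decomposition is invalid.

No — bags containing vertex 6 are not connected in the tree.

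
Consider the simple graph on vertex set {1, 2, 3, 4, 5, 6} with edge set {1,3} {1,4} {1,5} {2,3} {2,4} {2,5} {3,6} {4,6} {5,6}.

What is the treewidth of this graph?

3

A width-3 tree decomposition is:
Bags: B1 = {1, 2, 5, 6}  B2 = {1, 2, 4, 6}  B3 = {1, 2, 3, 6}
Tree: B1–B2, B2–B3
The largest bag has 4 vertices, giving width 3; this decomposition certifies tw(G) ≤ 3. For the lower bound: the 4 vertex sets {2,5}, {1,4}, {6}, {3} are disjoint, each induces a connected subgraph, and every pair is joined by at least one edge of G. Contracting each set to a single vertex therefore yields K_{4} as a minor, and since treewidth is minor-monotone, tw(G) ≥ tw(K_{4}) = 3. Therefore the treewidth is 3.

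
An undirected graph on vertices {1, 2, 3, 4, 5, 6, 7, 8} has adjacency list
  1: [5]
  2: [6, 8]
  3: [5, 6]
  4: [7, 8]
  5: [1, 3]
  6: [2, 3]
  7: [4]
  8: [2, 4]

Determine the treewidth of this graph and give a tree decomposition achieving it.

Every bag has size at most 2, so the width is 2 − 1 = 1 and tw(G) ≤ 1. Since G has at least one edge (e.g. 7–4), it is not an edgeless graph, so tw(G) ≥ 1. Combining the bounds, tw(G) = 1.

Treewidth 1.
One optimal decomposition is:
Bags: B1 = {4, 7}  B2 = {4, 8}  B3 = {2, 8}  B4 = {2, 6}  B5 = {3, 6}  B6 = {3, 5}  B7 = {1, 5}
Tree: B1–B2, B2–B3, B3–B4, B4–B5, B5–B6, B6–B7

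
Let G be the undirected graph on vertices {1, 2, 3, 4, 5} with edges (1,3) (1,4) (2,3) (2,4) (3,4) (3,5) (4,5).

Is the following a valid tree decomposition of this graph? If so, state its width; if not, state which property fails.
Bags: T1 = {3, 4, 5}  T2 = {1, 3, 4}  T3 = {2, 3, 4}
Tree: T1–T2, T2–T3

Yes; width 2.

Vertex coverage: the bags together contain {1, 2, 3, 4, 5}, the full vertex set. Edge coverage: each edge of G has both endpoints in at least one bag. Running intersection: for every vertex, the bags containing it form a connected subtree. All three properties hold, so this is a valid tree decomposition of width max|bag| − 1 = 2, and hence tw(G) ≤ 2.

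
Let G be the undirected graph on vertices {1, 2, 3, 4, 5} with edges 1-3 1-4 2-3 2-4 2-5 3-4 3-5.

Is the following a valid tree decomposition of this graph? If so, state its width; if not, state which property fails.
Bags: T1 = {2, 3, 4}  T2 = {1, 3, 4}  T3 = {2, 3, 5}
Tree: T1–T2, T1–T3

Checking the three conditions: (i) the bags cover all of {1, 2, 3, 4, 5}; (ii) for each edge, some bag contains both endpoints; (iii) the bags containing any fixed vertex form a subtree. All hold, so the decomposition is valid with width 3 − 1 = 2.

Yes; width 2.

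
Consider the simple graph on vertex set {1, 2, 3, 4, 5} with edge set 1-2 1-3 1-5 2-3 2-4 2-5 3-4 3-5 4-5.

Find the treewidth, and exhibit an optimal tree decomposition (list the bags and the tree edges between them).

Treewidth 3.
One optimal decomposition is:
Bags: B1 = {2, 3, 4, 5}  B2 = {1, 2, 3, 5}
Tree: B1–B2

The largest bag has 4 vertices, giving width 3; this decomposition certifies tw(G) ≤ 3. Conversely, {1, 2, 3, 5} is a clique of size 4, and the vertices of any clique must share a bag in every tree decomposition; so some bag has ≥ 4 vertices and tw(G) ≥ 3. The upper and lower bounds meet at 3, so that is the treewidth.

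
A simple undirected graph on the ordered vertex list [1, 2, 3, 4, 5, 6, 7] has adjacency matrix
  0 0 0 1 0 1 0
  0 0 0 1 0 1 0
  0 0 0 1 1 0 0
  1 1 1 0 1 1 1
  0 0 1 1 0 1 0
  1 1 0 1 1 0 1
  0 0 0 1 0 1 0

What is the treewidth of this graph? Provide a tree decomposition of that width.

Each bag holds 3 vertices, so the decomposition has width 2, which upper-bounds the treewidth. On the other hand G contains the 3-clique {3, 4, 5}. A clique must lie in a single bag of any decomposition, so no decomposition can have width below 2. Hence tw(G) = 2 exactly.

Treewidth 2.
Bags: B1 = {2, 4, 6}  B2 = {4, 6, 7}  B3 = {4, 5, 6}  B4 = {3, 4, 5}  B5 = {1, 4, 6}
Tree: B1–B2, B1–B3, B3–B4, B2–B5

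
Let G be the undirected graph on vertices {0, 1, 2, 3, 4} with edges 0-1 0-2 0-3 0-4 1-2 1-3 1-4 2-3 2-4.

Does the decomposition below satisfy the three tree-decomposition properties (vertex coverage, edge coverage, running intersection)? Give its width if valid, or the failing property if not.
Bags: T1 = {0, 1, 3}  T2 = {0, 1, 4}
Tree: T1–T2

A tree decomposition must satisfy three properties: every vertex lies in some bag; for every edge, both endpoints lie together in some bag; and for every vertex, the bags containing it form a connected subtree. Here vertex 2 appears in no bag, so the decomposition is invalid.

No — vertex 2 appears in no bag.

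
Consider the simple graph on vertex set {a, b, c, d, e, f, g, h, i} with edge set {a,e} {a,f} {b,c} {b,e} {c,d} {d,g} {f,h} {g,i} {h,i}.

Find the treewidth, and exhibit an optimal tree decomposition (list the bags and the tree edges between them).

Treewidth 2.
One such decomposition:
Bags: B1 = {c, d, g}  B2 = {b, c, g}  B3 = {b, e, g}  B4 = {a, e, g}  B5 = {a, f, g}  B6 = {f, g, h}  B7 = {g, h, i}
Tree: B1–B2, B2–B3, B3–B4, B4–B5, B5–B6, B6–B7

Every bag has size at most 3, so the width is 3 − 1 = 2 and tw(G) ≤ 2. Since g–d–c–b–e–a–f–h–i–g is a cycle in G, G is not acyclic. Forests are exactly the graphs of treewidth ≤ 1, so tw(G) ≥ 2. Hence tw(G) = 2 exactly.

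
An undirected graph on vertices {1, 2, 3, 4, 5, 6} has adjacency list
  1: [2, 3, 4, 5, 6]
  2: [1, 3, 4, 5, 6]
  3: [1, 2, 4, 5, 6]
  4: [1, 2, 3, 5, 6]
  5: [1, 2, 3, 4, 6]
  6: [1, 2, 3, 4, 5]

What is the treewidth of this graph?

A width-5 tree decomposition is:
Bags: B1 = {1, 2, 3, 4, 5, 6}
Tree: (single bag)
A single bag containing all 6 vertices is trivially a valid decomposition of width 5. Conversely, {1, 2, 3, 4, 5, 6} is a clique of size 6, and the vertices of any clique must share a bag in every tree decomposition; so some bag has ≥ 6 vertices and tw(G) ≥ 5. Combining the bounds, tw(G) = 5.

5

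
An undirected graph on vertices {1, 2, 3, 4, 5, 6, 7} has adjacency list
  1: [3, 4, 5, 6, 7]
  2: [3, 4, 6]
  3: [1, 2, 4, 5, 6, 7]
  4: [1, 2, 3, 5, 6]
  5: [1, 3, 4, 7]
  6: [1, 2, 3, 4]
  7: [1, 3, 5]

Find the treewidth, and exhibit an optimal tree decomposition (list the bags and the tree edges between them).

Treewidth 3.
Bags: B1 = {1, 3, 4, 5}  B2 = {1, 3, 5, 7}  B3 = {1, 3, 4, 6}  B4 = {2, 3, 4, 6}
Tree: B1–B2, B1–B3, B3–B4

Every bag has size at most 4, so the width is 4 − 1 = 3 and tw(G) ≤ 3. On the other hand G contains the 4-clique {1, 3, 4, 5}. A clique must lie in a single bag of any decomposition, so no decomposition can have width below 3. Hence tw(G) = 3 exactly.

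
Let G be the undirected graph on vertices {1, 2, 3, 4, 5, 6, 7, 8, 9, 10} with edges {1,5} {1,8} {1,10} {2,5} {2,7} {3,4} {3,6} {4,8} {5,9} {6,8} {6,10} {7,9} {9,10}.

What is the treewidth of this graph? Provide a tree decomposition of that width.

Each bag holds 3 vertices, so the decomposition has width 2, which upper-bounds the treewidth. For the lower bound, G contains the cycle 2–7–9–5–2, so G is not a forest; only forests have treewidth ≤ 1, hence tw(G) ≥ 2. Therefore the treewidth is 2.

Treewidth 2.
Bags: B1 = {2, 5, 7}  B2 = {5, 7, 9}  B3 = {1, 5, 9}  B4 = {1, 9, 10}  B5 = {1, 8, 10}  B6 = {6, 8, 10}  B7 = {4, 6, 8}  B8 = {3, 4, 6}
Tree: B1–B2, B2–B3, B3–B4, B4–B5, B5–B6, B6–B7, B7–B8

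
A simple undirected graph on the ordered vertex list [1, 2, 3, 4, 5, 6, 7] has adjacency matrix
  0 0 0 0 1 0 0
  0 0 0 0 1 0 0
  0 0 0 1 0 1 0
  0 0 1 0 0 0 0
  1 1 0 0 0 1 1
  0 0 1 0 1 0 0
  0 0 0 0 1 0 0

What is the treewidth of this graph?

A width-1 tree decomposition is:
Bags: B1 = {5, 6}  B2 = {3, 6}  B3 = {3, 4}  B4 = {2, 5}  B5 = {5, 7}  B6 = {1, 5}
Tree: B1–B2, B2–B3, B1–B4, B4–B5, B1–B6
Each bag holds 2 vertices, so the decomposition has width 1, which upper-bounds the treewidth. Any graph with an edge has treewidth ≥ 1, and G has the edge 6–5. Therefore the treewidth is 1.

1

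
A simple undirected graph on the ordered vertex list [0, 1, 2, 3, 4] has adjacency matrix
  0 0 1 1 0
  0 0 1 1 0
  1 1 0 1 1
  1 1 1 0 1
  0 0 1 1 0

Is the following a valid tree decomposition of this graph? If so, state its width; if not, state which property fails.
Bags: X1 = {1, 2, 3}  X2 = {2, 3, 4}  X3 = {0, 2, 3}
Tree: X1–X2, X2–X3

Yes; width 2.

Every vertex of G appears in some bag (union = {0, 1, 2, 3, 4}); every edge is covered by a bag; and for each vertex v the set of bags containing v is connected in the bag tree. The decomposition is therefore valid. The largest bag has 3 vertices, so the width is 2.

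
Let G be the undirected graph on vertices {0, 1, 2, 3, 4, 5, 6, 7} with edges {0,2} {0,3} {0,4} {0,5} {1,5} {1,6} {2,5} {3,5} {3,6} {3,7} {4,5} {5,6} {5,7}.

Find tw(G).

A width-2 tree decomposition is:
Bags: B1 = {0, 2, 5}  B2 = {0, 3, 5}  B3 = {3, 5, 6}  B4 = {3, 5, 7}  B5 = {1, 5, 6}  B6 = {0, 4, 5}
Tree: B1–B2, B2–B3, B2–B4, B3–B5, B2–B6
Every bag has size at most 3, so the width is 3 − 1 = 2 and tw(G) ≤ 2. For the lower bound, the 3 vertices {0, 2, 5} are pairwise adjacent, and any tree decomposition puts a clique entirely inside one bag — forcing width ≥ 2. Hence tw(G) = 2 exactly.

2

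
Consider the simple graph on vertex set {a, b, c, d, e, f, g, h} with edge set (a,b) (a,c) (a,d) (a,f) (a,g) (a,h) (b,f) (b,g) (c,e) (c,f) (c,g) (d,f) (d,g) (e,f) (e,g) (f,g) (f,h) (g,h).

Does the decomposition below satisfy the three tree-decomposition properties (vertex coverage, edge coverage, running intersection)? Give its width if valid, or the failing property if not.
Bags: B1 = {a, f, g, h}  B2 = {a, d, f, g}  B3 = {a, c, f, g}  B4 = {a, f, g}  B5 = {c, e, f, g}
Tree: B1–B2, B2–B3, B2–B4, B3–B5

A tree decomposition must satisfy three properties: every vertex lies in some bag; for every edge, both endpoints lie together in some bag; and for every vertex, the bags containing it form a connected subtree. Here vertex b appears in no bag, so the decomposition is invalid.

No — vertex b appears in no bag.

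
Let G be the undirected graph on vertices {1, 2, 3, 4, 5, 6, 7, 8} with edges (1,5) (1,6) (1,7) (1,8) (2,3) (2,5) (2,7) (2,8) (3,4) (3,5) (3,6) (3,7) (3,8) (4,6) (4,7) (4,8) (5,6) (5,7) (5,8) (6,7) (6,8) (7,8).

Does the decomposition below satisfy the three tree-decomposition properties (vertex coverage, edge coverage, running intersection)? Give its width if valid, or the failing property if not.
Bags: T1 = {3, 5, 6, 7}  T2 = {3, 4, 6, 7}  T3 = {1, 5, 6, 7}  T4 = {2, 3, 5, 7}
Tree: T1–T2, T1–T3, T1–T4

A tree decomposition must satisfy three properties: every vertex lies in some bag; for every edge, both endpoints lie together in some bag; and for every vertex, the bags containing it form a connected subtree. Here vertex 8 appears in no bag, so the decomposition is invalid.

No — vertex 8 appears in no bag.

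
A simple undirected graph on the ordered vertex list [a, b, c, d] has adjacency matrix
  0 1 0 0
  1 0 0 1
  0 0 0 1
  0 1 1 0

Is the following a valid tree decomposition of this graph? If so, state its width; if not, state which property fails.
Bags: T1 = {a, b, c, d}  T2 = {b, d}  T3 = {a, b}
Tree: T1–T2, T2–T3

No — bags containing vertex a are not connected in the tree.

A tree decomposition must satisfy three properties: every vertex lies in some bag; for every edge, both endpoints lie together in some bag; and for every vertex, the bags containing it form a connected subtree. Here bags containing vertex a are not connected in the tree, so the decomposition is invalid.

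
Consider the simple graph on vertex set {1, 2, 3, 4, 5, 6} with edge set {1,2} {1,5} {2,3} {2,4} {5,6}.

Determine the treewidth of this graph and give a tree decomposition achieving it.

Treewidth 1.
One such decomposition:
Bags: B1 = {2, 3}  B2 = {1, 2}  B3 = {1, 5}  B4 = {2, 4}  B5 = {5, 6}
Tree: B1–B2, B2–B3, B2–B4, B3–B5

Each bag holds 2 vertices, so the decomposition has width 1, which upper-bounds the treewidth. G has an edge, so its treewidth is at least 1. Hence tw(G) = 1 exactly.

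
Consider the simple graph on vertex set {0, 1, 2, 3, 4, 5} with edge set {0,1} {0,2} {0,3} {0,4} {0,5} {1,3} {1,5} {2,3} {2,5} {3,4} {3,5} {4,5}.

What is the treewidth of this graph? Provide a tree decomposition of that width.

Treewidth 3.
Bags: B1 = {0, 3, 4, 5}  B2 = {0, 2, 3, 5}  B3 = {0, 1, 3, 5}
Tree: B1–B2, B1–B3

Every bag has size at most 4, so the width is 4 − 1 = 3 and tw(G) ≤ 3. Conversely, {0, 1, 3, 5} is a clique of size 4, and the vertices of any clique must share a bag in every tree decomposition; so some bag has ≥ 4 vertices and tw(G) ≥ 3. Therefore the treewidth is 3.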